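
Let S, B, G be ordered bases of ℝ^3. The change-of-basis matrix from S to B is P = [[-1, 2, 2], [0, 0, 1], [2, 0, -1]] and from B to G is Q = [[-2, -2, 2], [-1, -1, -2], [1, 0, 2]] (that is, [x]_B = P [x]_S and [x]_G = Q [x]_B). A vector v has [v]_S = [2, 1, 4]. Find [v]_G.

Apply P to get B-coordinates [8, 4, 0], then Q to get G-coordinates.
The result is [v]_G = [-24, -12, 8].

[-24, -12, 8]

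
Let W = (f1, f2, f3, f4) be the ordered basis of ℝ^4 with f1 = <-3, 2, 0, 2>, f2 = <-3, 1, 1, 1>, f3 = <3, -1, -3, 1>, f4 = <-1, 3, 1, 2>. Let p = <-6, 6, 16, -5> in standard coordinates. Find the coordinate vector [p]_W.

We seek scalars with c_1 f1 + ... + c_4 f4 = p; equivalently solve M c = p where the columns of M are f1, ..., f4.
Row-reducing the augmented matrix [M | p] gives c = (-4, 1, -4, 3).
Check: -4f1 + f2 - 4f3 + 3f4 = <-6, 6, 16, -5>.

<-4, 1, -4, 3>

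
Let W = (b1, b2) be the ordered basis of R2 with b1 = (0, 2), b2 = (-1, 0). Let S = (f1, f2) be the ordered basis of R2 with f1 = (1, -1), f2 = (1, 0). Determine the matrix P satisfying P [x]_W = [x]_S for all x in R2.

[[-2, 0], [2, -1]]

Column j of P is [bj]_S, since P maps W-coordinates to S-coordinates.
Expressing b1 in S: b1 = -2f1 + 2f2, so column 1 of P is (-2, 2).
Doing the same for each bj gives P = [[-2, 0], [2, -1]].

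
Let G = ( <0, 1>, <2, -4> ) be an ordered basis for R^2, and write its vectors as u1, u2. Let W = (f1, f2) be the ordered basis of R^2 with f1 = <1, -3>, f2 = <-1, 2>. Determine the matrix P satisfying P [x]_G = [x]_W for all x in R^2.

Take x = uj: its G-coordinates are the j-th standard unit vector, so P e_j — column j of P — equals [uj]_W.
u1 = -f1 - f2, giving column 1 = <-1, -1>; repeating for each j gives P = [[-1, 0], [-1, -2]].

[[-1, 0], [-1, -2]]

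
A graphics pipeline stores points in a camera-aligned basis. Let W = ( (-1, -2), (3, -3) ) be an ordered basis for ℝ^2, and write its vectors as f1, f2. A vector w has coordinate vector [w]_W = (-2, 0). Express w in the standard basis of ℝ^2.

(2, 4)

The coordinates say w = -2f1 + 0·f2; adding the scaled basis vectors gives (2, 4).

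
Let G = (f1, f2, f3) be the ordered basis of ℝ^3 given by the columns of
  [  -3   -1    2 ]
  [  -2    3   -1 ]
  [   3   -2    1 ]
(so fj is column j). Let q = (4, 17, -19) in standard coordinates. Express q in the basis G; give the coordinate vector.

(-4, 2, -3)

[q]_G is the unique c with M c = q, where M has columns f1, ..., f3.
Gaussian elimination on [M | q] yields c = (-4, 2, -3).
Check: -4f1 + 2f2 - 3f3 = (4, 17, -19).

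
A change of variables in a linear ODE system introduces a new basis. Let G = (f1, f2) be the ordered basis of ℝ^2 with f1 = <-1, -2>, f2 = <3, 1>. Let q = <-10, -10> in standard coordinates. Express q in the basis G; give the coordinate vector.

[q]_G is the unique c with M c = q, where M has columns f1, f2.
System: -c_1 + 3c_2 = -10, -2c_1 + c_2 = -10; solving gives c_1 = 4, c_2 = -2.
Check: 4f1 - 2f2 = <-10, -10>.

<4, -2>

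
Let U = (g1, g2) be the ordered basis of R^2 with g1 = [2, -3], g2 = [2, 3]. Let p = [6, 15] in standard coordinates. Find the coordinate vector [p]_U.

Write p = c_1 g1 + c_2 g2 and solve for the c_i.
System: 2c_1 + 2c_2 = 6, -3c_1 + 3c_2 = 15; solving gives c_1 = -1, c_2 = 4.
Check: -g1 + 4g2 = [6, 15].

[-1, 4]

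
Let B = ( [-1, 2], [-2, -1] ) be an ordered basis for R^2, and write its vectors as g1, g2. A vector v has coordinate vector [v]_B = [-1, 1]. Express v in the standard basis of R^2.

[-1, -3]

By definition v = -g1 + g2.
Summing componentwise gives [-1, -3].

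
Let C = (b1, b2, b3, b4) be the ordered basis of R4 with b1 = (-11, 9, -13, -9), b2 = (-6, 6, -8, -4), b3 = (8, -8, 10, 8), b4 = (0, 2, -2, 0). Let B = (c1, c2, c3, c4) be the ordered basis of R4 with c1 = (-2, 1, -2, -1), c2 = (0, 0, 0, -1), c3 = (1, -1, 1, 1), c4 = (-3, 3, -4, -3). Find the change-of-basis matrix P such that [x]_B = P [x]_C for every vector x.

Column j of P is [bj]_B, since P maps C-coordinates to B-coordinates.
Expressing b1 in B: b1 = 2c1 + 0·c2 - c3 + 2c4, so column 1 of P is (2, 0, -1, 2).
Doing the same for each bj gives P = [[2, 0, 0, -2], [0, -2, 0, -2], [-1, 0, 2, 2], [2, 2, -2, 2]].

[[2, 0, 0, -2], [0, -2, 0, -2], [-1, 0, 2, 2], [2, 2, -2, 2]]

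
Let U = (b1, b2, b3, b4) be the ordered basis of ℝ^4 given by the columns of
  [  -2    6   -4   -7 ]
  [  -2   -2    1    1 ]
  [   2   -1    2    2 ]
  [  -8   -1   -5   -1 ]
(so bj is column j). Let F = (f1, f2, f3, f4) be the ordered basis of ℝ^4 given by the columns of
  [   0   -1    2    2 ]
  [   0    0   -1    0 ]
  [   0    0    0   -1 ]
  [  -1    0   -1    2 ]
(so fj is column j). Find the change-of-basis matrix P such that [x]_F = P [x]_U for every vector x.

Let M have columns bj and N have columns fj. Then for every x, N [x]_F = x = M [x]_U, so P = N^(-1) M.
Since det N = -1, N^(-1) has integer entries; multiplying gives P = [[2, 1, 2, -2], [2, 0, -2, 1], [2, 2, -1, -1], [-2, 1, -2, -2]].

[[2, 1, 2, -2], [2, 0, -2, 1], [2, 2, -1, -1], [-2, 1, -2, -2]]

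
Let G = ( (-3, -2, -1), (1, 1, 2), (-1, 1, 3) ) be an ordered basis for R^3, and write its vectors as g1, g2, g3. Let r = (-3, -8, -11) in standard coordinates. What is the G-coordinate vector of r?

We seek scalars with c_1 g1 + ... + c_3 g3 = r; equivalently solve M c = r where the columns of M are g1, ..., g3.
Gaussian elimination on [M | r] yields c = (3, 2, -4).
Check: 3g1 + 2g2 - 4g3 = (-3, -8, -11).

(3, 2, -4)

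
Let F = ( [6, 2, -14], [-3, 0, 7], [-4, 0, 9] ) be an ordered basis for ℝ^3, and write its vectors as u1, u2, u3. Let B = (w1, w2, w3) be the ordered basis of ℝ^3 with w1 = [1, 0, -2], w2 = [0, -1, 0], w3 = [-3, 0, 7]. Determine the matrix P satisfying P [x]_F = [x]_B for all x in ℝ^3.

Take x = uj: its F-coordinates are the j-th standard unit vector, so P e_j — column j of P — equals [uj]_B.
u1 = 0·w1 - 2w2 - 2w3, giving column 1 = [0, -2, -2]; repeating for each j gives P = [[0, 0, -1], [-2, 0, 0], [-2, 1, 1]].

[[0, 0, -1], [-2, 0, 0], [-2, 1, 1]]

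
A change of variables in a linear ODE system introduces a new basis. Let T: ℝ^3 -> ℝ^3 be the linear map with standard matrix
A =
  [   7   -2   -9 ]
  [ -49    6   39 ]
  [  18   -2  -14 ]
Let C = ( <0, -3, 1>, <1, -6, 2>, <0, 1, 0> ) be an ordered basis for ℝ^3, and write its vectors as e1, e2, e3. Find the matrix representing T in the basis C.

[[-2, 0, 2], [-3, 1, -2], [-3, -1, 0]]

The j-th column of [T]_C is [T(ej)]_C.
T(e1) = A e1 = <-3, 21, -8> = -2e1 - 3e2 - 3e3, so column 1 is <-2, -3, -3>.
Repeating for e2, e3 and assembling the columns gives [[-2, 0, 2], [-3, 1, -2], [-3, -1, 0]].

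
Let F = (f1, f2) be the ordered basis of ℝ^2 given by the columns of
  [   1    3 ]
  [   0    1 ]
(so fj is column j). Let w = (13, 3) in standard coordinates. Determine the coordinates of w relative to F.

Write w = c_1 f1 + c_2 f2 and solve for the c_i.
System: c_1 + 3c_2 = 13, 0c_1 + c_2 = 3; solving gives c_1 = 4, c_2 = 3.
Check: 4f1 + 3f2 = (13, 3).

(4, 3)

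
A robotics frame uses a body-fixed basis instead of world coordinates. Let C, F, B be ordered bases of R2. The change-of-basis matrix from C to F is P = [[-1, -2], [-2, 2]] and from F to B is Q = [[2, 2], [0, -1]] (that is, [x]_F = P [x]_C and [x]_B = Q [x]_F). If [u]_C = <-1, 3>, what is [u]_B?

First [u]_F = P [u]_C = <-5, 8>.
Then [u]_B = Q [u]_F = <6, -8>.

<6, -8>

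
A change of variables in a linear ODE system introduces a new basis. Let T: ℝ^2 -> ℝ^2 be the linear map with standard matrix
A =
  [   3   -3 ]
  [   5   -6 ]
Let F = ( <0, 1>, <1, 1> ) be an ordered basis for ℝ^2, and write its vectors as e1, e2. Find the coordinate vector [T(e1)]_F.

<-3, -3>

Column 1 of [T]_F is the F-coordinate vector of T(e1).
In standard coordinates T(e1) = A e1 = <-3, -6>.
Converting to F: <-3, -6> = -3e1 - 3e2, so the coordinate vector is <-3, -3>.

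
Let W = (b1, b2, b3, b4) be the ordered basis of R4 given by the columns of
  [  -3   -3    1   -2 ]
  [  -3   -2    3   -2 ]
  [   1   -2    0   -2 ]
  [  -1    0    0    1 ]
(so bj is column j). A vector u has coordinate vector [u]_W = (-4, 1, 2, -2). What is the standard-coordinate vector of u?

u = M [u]_W, where M has columns b1, ..., b4.
Carrying out the matrix-vector product, u = (15, 20, -2, 2).

(15, 20, -2, 2)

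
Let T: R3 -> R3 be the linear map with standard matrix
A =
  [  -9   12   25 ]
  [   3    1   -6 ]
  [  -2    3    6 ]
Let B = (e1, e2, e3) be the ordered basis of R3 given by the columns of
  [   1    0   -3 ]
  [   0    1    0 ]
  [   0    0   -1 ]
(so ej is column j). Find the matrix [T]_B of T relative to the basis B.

With P the matrix whose columns are e1, ..., e3, [T]_B = P^(-1) A P.
Column by column: T(e1) = A e1 = [-9, 3, -2]; its B-coordinates [-3, 3, 2] give column 1.
Continuing for each basis vector yields [T]_B = [[-3, 3, 2], [3, 1, -3], [2, -3, 0]].

[[-3, 3, 2], [3, 1, -3], [2, -3, 0]]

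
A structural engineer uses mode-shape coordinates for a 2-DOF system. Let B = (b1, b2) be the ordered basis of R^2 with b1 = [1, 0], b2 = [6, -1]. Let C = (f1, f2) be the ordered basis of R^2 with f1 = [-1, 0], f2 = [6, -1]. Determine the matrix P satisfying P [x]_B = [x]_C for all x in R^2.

[[-1, 0], [0, 1]]

Let M have columns bj and N have columns fj. Then for every x, N [x]_C = x = M [x]_B, so P = N^(-1) M.
Since det N = 1, N^(-1) has integer entries; multiplying gives P = [[-1, 0], [0, 1]].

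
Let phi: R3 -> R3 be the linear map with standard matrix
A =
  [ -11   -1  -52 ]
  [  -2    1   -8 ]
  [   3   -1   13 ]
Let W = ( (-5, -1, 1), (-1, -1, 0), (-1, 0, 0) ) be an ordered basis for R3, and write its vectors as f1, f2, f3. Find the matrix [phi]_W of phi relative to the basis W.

[[-1, -2, -3], [0, 1, 1], [1, -3, 3]]

The j-th column of [phi]_W is [phi(fj)]_W.
phi(f1) = A f1 = (4, 1, -1) = -f1 + 0·f2 + f3, so column 1 is (-1, 0, 1).
Repeating for f2, f3 and assembling the columns gives [[-1, -2, -3], [0, 1, 1], [1, -3, 3]].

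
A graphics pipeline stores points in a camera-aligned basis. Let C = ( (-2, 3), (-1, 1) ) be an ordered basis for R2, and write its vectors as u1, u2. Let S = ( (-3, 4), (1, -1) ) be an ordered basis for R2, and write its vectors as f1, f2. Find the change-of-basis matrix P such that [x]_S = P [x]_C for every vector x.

[[1, 0], [1, -1]]

Column j of P is [uj]_S, since P maps C-coordinates to S-coordinates.
Expressing u1 in S: u1 = f1 + f2, so column 1 of P is (1, 1).
Doing the same for each uj gives P = [[1, 0], [1, -1]].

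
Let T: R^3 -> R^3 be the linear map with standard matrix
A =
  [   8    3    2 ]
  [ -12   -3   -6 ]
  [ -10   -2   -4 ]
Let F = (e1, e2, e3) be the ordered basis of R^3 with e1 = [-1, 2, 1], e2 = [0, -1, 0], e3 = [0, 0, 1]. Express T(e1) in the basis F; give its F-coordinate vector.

Column 1 of [T]_F is the F-coordinate vector of T(e1).
In standard coordinates T(e1) = A e1 = [0, 0, 2].
Converting to F: [0, 0, 2] = 0·e1 + 0·e2 + 2e3, so the coordinate vector is [0, 0, 2].

[0, 0, 2]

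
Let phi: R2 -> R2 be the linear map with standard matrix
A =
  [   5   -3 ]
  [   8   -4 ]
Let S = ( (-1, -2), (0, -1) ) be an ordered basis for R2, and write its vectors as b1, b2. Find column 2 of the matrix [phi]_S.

(-3, 2)

Compute phi(b2) = A b2 = (3, 4) in standard coordinates.
Then write this in S-coordinates: solve for y in y_1 b1 + y_2 b2 = (3, 4).
This gives y = (-3, 2), which is column 2 of [phi]_S.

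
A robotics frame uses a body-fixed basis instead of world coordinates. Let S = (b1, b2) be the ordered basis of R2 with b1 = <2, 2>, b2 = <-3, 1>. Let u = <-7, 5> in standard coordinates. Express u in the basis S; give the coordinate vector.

[u]_S is the unique c with M c = u, where M has columns b1, b2.
System: 2c_1 - 3c_2 = -7, 2c_1 + c_2 = 5; solving gives c_1 = 1, c_2 = 3.
Check: b1 + 3b2 = <-7, 5>.

<1, 3>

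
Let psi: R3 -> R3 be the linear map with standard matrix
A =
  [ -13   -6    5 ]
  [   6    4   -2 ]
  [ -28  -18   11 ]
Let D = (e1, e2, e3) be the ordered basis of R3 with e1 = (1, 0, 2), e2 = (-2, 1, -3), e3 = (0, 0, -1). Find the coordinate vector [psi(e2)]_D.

(1, -2, 3)

Column 2 of [psi]_D is the D-coordinate vector of psi(e2).
In standard coordinates psi(e2) = A e2 = (5, -2, 5).
Converting to D: (5, -2, 5) = e1 - 2e2 + 3e3, so the coordinate vector is (1, -2, 3).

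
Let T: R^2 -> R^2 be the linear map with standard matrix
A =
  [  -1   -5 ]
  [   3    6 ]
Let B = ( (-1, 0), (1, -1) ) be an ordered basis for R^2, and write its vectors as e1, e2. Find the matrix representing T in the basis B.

Let P have columns e1, e2. Then [T]_B = P^(-1) A P.
Here det P = 1, so P^(-1) is integer; computing A P first and then P^(-1)(A P) gives [[2, -1], [3, 3]].

[[2, -1], [3, 3]]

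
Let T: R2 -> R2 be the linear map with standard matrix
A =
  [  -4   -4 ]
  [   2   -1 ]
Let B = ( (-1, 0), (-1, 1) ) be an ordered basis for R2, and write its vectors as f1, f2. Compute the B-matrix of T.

Let P have columns f1, f2. Then [T]_B = P^(-1) A P.
Here det P = -1, so P^(-1) is integer; computing A P first and then P^(-1)(A P) gives [[-2, 3], [-2, -3]].

[[-2, 3], [-2, -3]]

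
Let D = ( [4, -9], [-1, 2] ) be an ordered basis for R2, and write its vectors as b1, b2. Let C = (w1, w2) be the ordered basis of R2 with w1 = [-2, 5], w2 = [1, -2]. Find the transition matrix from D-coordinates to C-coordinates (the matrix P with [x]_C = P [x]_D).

[[-1, 0], [2, -1]]

Take x = bj: its D-coordinates are the j-th standard unit vector, so P e_j — column j of P — equals [bj]_C.
b1 = -w1 + 2w2, giving column 1 = [-1, 2]; repeating for each j gives P = [[-1, 0], [2, -1]].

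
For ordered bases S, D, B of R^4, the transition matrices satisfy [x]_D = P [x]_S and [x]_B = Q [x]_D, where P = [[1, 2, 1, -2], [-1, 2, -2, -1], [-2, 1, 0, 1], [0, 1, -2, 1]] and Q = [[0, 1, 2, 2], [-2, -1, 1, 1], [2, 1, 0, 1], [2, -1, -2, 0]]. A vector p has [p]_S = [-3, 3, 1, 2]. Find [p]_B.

[33, 9, 8, -27]

First [p]_D = P [p]_S = [0, 5, 11, 3].
Then [p]_B = Q [p]_D = [33, 9, 8, -27].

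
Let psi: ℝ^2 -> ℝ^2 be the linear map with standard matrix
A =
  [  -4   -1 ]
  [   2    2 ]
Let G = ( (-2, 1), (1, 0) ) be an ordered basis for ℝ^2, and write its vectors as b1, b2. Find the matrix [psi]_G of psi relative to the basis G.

[[-2, 2], [3, 0]]

Let P have columns b1, b2. Then [psi]_G = P^(-1) A P.
Here det P = -1, so P^(-1) is integer; computing A P first and then P^(-1)(A P) gives [[-2, 2], [3, 0]].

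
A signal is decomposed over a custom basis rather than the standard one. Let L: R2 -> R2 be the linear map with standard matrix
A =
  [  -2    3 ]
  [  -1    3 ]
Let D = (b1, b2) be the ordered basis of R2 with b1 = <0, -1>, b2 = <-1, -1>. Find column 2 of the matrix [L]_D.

<1, 1>

Column 2 of [L]_D is the D-coordinate vector of L(b2).
In standard coordinates L(b2) = A b2 = <-1, -2>.
Converting to D: <-1, -2> = b1 + b2, so the coordinate vector is <1, 1>.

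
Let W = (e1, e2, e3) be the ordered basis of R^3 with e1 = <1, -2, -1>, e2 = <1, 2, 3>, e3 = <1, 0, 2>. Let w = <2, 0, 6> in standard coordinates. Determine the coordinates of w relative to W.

We seek scalars with c_1 e1 + ... + c_3 e3 = w; equivalently solve M c = w where the columns of M are e1, ..., e3.
Row-reducing the augmented matrix [M | w] gives c = (-1, -1, 4).
Check: -e1 - e2 + 4e3 = <2, 0, 6>.

<-1, -1, 4>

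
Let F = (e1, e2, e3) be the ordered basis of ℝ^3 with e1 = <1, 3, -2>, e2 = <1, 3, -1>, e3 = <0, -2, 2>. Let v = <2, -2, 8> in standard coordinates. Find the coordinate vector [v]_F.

<-2, 4, 4>

Write v = c_1 e1 + ... + c_3 e3 and solve for the c_i.
Solving this 3x3 system gives c = (-2, 4, 4).
Check: -2e1 + 4e2 + 4e3 = <2, -2, 8>.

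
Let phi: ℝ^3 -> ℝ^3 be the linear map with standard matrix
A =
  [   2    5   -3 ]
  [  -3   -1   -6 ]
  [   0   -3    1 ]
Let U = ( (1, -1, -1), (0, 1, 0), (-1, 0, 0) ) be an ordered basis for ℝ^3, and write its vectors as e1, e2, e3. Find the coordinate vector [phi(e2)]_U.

(3, 2, -2)

Column 2 of [phi]_U is the U-coordinate vector of phi(e2).
In standard coordinates phi(e2) = A e2 = (5, -1, -3).
Converting to U: (5, -1, -3) = 3e1 + 2e2 - 2e3, so the coordinate vector is (3, 2, -2).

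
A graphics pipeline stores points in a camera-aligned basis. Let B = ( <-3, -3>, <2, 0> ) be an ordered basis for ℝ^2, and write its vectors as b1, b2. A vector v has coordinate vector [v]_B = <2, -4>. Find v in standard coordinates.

The coordinates say v = 2b1 - 4b2; adding the scaled basis vectors gives <-14, -6>.

<-14, -6>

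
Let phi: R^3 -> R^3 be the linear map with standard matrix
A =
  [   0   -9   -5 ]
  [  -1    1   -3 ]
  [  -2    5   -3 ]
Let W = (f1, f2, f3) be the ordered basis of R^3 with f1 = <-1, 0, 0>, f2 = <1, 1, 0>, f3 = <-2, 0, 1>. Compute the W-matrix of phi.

Let P have columns f1, ..., f3. Then [phi]_W = P^(-1) A P.
Here det P = -1, so P^(-1) is integer; computing A P first and then P^(-1)(A P) gives [[-3, 3, 2], [1, 0, -1], [2, 3, 1]].

[[-3, 3, 2], [1, 0, -1], [2, 3, 1]]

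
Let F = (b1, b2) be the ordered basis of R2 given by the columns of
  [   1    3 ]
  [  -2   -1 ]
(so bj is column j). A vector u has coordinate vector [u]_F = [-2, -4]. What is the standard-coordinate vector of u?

By definition u = -2b1 - 4b2.
Summing componentwise gives [-14, 8].

[-14, 8]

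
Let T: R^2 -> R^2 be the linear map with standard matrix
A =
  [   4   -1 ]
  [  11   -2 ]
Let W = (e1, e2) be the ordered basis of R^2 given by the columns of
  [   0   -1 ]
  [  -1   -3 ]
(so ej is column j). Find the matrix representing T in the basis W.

[[1, 2], [-1, 1]]

Let P have columns e1, e2. Then [T]_W = P^(-1) A P.
Here det P = -1, so P^(-1) is integer; computing A P first and then P^(-1)(A P) gives [[1, 2], [-1, 1]].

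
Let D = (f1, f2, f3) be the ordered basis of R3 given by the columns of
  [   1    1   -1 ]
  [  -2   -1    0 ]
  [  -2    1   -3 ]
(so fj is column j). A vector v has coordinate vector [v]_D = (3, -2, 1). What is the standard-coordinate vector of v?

v = M [v]_D, where M has columns f1, ..., f3.
Carrying out the matrix-vector product, v = (0, -4, -11).

(0, -4, -11)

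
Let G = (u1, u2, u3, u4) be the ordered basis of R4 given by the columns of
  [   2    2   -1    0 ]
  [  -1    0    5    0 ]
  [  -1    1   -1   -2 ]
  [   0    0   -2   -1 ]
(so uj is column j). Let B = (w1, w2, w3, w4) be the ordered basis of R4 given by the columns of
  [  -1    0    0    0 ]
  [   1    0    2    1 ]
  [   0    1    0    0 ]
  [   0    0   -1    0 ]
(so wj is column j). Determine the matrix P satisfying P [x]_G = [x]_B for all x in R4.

[[-2, -2, 1, 0], [-1, 1, -1, -2], [0, 0, 2, 1], [1, 2, 0, -2]]

Take x = uj: its G-coordinates are the j-th standard unit vector, so P e_j — column j of P — equals [uj]_B.
u1 = -2w1 - w2 + 0·w3 + w4, giving column 1 = <-2, -1, 0, 1>; repeating for each j gives P = [[-2, -2, 1, 0], [-1, 1, -1, -2], [0, 0, 2, 1], [1, 2, 0, -2]].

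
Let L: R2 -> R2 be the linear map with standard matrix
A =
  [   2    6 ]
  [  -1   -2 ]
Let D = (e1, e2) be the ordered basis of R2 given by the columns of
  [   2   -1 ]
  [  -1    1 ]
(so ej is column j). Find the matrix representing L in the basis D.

With P the matrix whose columns are e1, e2, [L]_D = P^(-1) A P.
Column by column: L(e1) = A e1 = (-2, 0); its D-coordinates (-2, -2) give column 1.
Continuing for each basis vector yields [L]_D = [[-2, 3], [-2, 2]].

[[-2, 3], [-2, 2]]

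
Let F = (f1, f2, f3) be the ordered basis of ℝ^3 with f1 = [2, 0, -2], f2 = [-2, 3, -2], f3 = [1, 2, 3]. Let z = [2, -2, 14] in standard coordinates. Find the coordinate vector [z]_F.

[-2, -2, 2]

Write z = c_1 f1 + ... + c_3 f3 and solve for the c_i.
Row-reducing the augmented matrix [M | z] gives c = (-2, -2, 2).
Check: -2f1 - 2f2 + 2f3 = [2, -2, 14].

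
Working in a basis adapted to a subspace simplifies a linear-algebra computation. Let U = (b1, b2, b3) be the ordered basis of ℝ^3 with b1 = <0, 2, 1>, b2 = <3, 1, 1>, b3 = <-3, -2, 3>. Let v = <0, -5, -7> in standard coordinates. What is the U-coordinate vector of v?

<-3, -1, -1>

[v]_U is the unique c with M c = v, where M has columns b1, ..., b3.
Gaussian elimination on [M | v] yields c = (-3, -1, -1).
Check: -3b1 - b2 - b3 = <0, -5, -7>.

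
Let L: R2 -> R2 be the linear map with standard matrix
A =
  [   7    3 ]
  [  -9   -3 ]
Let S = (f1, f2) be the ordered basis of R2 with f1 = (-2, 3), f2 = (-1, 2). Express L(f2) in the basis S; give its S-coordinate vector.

Compute L(f2) = A f2 = (-1, 3) in standard coordinates.
Then write this in S-coordinates: solve for y in y_1 f1 + y_2 f2 = (-1, 3).
This gives y = (-1, 3), which is column 2 of [L]_S.

(-1, 3)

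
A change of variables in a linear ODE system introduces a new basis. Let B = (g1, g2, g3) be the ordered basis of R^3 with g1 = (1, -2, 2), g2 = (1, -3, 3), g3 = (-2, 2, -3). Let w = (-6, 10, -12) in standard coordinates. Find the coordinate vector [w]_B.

(0, -2, 2)

Write w = c_1 g1 + ... + c_3 g3 and solve for the c_i.
Row-reducing the augmented matrix [M | w] gives c = (0, -2, 2).
Check: 0·g1 - 2g2 + 2g3 = (-6, 10, -12).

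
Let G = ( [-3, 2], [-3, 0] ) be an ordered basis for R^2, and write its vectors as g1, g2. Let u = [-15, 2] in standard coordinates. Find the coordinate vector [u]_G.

[1, 4]

[u]_G is the unique c with M c = u, where M has columns g1, g2.
System: -3c_1 - 3c_2 = -15, 2c_1 + 0c_2 = 2; solving gives c_1 = 1, c_2 = 4.
Check: g1 + 4g2 = [-15, 2].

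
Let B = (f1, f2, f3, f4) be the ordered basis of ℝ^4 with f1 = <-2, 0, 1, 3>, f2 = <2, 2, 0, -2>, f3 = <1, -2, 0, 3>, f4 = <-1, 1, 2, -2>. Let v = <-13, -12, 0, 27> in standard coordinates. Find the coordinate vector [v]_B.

[v]_B is the unique c with M c = v, where M has columns f1, ..., f4.
Gaussian elimination on [M | v] yields c = (4, -4, 1, -2).
Check: 4f1 - 4f2 + f3 - 2f4 = <-13, -12, 0, 27>.

<4, -4, 1, -2>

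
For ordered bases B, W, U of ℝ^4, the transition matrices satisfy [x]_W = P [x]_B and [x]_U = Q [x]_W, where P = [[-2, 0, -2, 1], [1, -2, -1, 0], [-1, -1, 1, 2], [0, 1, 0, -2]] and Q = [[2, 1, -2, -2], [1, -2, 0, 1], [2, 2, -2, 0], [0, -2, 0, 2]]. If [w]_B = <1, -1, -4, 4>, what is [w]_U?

Apply P to get W-coordinates <10, 7, 4, -9>, then Q to get U-coordinates.
The result is [w]_U = <37, -13, 26, -32>.

<37, -13, 26, -32>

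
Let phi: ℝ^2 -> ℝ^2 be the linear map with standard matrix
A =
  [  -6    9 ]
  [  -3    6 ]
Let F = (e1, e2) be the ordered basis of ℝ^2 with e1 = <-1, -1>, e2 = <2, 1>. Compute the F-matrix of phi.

Let P have columns e1, e2. Then [phi]_F = P^(-1) A P.
Here det P = 1, so P^(-1) is integer; computing A P first and then P^(-1)(A P) gives [[3, -3], [0, -3]].

[[3, -3], [0, -3]]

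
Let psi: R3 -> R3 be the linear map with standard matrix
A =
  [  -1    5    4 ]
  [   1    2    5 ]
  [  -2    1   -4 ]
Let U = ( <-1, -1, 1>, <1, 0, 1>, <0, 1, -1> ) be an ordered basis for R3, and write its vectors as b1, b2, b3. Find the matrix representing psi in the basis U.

With P the matrix whose columns are b1, ..., b3, [psi]_U = P^(-1) A P.
Column by column: psi(b1) = A b1 = <0, 2, -3>; its U-coordinates <-1, -1, 1> give column 1.
Continuing for each basis vector yields [psi]_U = [[-1, -3, 1], [-1, 0, 2], [1, 3, -2]].

[[-1, -3, 1], [-1, 0, 2], [1, 3, -2]]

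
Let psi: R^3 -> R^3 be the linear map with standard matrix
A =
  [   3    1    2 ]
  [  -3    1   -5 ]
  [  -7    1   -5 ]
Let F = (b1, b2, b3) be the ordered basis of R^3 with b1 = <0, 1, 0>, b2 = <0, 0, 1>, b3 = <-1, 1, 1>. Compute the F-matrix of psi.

With P the matrix whose columns are b1, ..., b3, [psi]_F = P^(-1) A P.
Column by column: psi(b1) = A b1 = <1, 1, 1>; its F-coordinates <2, 2, -1> give column 1.
Continuing for each basis vector yields [psi]_F = [[2, -3, -1], [2, -3, 3], [-1, -2, 0]].

[[2, -3, -1], [2, -3, 3], [-1, -2, 0]]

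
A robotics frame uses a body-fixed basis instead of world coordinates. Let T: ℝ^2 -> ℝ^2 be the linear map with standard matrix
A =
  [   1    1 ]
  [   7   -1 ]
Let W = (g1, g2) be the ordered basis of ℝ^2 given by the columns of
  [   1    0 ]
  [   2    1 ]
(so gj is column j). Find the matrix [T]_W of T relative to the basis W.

[[3, 1], [-1, -3]]

The j-th column of [T]_W is [T(gj)]_W.
T(g1) = A g1 = (3, 5) = 3g1 - g2, so column 1 is (3, -1).
Repeating for g2 and assembling the columns gives [[3, 1], [-1, -3]].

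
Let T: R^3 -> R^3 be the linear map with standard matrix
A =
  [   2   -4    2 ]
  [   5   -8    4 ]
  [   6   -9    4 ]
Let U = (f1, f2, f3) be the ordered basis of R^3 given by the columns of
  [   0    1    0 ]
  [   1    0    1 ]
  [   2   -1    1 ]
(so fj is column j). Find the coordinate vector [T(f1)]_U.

Compute T(f1) = A f1 = (0, 0, -1) in standard coordinates.
Then write this in U-coordinates: solve for y in y_1 f1 + ... + y_3 f3 = (0, 0, -1).
This gives y = (-1, 0, 1), which is column 1 of [T]_U.

(-1, 0, 1)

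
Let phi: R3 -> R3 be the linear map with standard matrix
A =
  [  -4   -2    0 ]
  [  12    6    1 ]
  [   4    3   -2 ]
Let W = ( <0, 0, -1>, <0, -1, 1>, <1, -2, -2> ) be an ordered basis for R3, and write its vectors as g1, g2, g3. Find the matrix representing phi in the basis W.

The j-th column of [phi]_W is [phi(gj)]_W.
phi(g1) = A g1 = <0, -1, 2> = -g1 + g2 + 0·g3, so column 1 is <-1, 1, 0>.
Repeating for g2, g3 and assembling the columns gives [[-1, 2, 0], [1, 1, 2], [0, 2, 0]].

[[-1, 2, 0], [1, 1, 2], [0, 2, 0]]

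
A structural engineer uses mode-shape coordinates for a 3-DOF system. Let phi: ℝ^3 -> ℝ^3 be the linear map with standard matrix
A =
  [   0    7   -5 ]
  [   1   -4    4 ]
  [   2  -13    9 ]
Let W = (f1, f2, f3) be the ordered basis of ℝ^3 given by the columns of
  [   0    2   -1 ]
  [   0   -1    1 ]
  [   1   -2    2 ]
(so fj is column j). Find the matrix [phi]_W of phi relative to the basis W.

With P the matrix whose columns are f1, ..., f3, [phi]_W = P^(-1) A P.
Column by column: phi(f1) = A f1 = <-5, 4, 9>; its W-coordinates <1, -1, 3> give column 1.
Continuing for each basis vector yields [phi]_W = [[1, 3, -3], [-1, 1, 0], [3, -1, 3]].

[[1, 3, -3], [-1, 1, 0], [3, -1, 3]]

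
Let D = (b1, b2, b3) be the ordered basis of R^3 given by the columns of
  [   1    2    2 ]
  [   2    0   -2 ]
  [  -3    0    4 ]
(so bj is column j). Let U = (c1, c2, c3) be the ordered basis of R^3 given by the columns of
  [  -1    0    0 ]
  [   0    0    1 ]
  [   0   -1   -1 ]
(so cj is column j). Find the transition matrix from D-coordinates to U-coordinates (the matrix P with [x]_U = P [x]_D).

[[-1, -2, -2], [1, 0, -2], [2, 0, -2]]

Let M have columns bj and N have columns cj. Then for every x, N [x]_U = x = M [x]_D, so P = N^(-1) M.
Since det N = -1, N^(-1) has integer entries; multiplying gives P = [[-1, -2, -2], [1, 0, -2], [2, 0, -2]].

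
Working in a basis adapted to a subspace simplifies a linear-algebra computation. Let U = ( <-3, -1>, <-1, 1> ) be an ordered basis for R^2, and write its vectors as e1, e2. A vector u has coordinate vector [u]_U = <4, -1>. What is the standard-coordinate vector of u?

By definition u = 4e1 - e2.
Summing componentwise gives <-11, -5>.

<-11, -5>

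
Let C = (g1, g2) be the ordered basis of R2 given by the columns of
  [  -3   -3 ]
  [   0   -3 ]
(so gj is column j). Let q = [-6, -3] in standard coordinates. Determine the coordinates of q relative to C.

[1, 1]

Write q = c_1 g1 + c_2 g2 and solve for the c_i.
System: -3c_1 - 3c_2 = -6, 0c_1 - 3c_2 = -3; solving gives c_1 = 1, c_2 = 1.
Check: g1 + g2 = [-6, -3].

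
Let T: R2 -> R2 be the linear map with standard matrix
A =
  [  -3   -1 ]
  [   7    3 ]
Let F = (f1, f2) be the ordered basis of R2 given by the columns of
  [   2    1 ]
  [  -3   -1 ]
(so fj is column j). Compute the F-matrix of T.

Let P have columns f1, f2. Then [T]_F = P^(-1) A P.
Here det P = 1, so P^(-1) is integer; computing A P first and then P^(-1)(A P) gives [[-2, -2], [1, 2]].

[[-2, -2], [1, 2]]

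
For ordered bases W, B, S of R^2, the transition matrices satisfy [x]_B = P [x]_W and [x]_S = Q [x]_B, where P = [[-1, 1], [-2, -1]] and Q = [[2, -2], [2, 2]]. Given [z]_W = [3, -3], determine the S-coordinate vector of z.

[-6, -18]

Apply P to get B-coordinates [-6, -3], then Q to get S-coordinates.
The result is [z]_S = [-6, -18].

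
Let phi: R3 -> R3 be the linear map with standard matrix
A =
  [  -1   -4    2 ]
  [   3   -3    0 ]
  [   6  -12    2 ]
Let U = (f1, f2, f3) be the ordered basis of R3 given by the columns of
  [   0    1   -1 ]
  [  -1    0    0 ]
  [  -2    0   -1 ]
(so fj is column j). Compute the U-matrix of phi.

[[-3, -3, 3], [-2, -1, 1], [-2, 0, 2]]

Let P have columns f1, ..., f3. Then [phi]_U = P^(-1) A P.
Here det P = -1, so P^(-1) is integer; computing A P first and then P^(-1)(A P) gives [[-3, -3, 3], [-2, -1, 1], [-2, 0, 2]].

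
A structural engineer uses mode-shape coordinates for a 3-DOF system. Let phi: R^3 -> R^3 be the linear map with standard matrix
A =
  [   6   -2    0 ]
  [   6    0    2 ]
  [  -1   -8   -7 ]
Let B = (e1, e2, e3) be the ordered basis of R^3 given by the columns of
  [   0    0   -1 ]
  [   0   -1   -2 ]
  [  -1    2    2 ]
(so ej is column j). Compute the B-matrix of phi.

With P the matrix whose columns are e1, ..., e3, [phi]_B = P^(-1) A P.
Column by column: phi(e1) = A e1 = [0, -2, 7]; its B-coordinates [-3, 2, 0] give column 1.
Continuing for each basis vector yields [phi]_B = [[-3, 2, -3], [2, 0, -2], [0, -2, 2]].

[[-3, 2, -3], [2, 0, -2], [0, -2, 2]]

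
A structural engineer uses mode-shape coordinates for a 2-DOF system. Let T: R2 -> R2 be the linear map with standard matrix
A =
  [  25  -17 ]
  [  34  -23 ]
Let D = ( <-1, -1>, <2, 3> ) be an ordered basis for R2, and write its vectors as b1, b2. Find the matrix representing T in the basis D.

With P the matrix whose columns are b1, b2, [T]_D = P^(-1) A P.
Column by column: T(b1) = A b1 = <-8, -11>; its D-coordinates <2, -3> give column 1.
Continuing for each basis vector yields [T]_D = [[2, 1], [-3, 0]].

[[2, 1], [-3, 0]]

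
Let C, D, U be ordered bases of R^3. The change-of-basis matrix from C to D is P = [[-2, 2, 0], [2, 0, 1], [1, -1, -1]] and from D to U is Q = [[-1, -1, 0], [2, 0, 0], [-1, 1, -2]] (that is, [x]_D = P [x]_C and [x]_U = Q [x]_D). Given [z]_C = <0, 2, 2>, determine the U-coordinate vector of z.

Composing the changes, [z]_U = Q P [z]_C.
Q P = [[0, -2, -1], [-4, 4, 0], [2, 0, 3]]; applying this to <0, 2, 2> gives <-6, 8, 6>.

<-6, 8, 6>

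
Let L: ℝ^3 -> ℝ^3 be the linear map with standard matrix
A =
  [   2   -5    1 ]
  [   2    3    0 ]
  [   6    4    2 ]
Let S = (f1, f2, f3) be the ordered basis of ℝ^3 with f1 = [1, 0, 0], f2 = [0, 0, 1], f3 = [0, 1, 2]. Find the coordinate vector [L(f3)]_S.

Column 3 of [L]_S is the S-coordinate vector of L(f3).
In standard coordinates L(f3) = A f3 = [-3, 3, 8].
Converting to S: [-3, 3, 8] = -3f1 + 2f2 + 3f3, so the coordinate vector is [-3, 2, 3].

[-3, 2, 3]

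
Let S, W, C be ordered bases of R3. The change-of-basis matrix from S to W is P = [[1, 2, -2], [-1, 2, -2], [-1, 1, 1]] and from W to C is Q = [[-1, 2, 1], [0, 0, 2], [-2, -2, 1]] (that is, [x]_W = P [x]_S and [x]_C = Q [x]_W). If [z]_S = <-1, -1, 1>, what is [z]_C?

Apply P to get W-coordinates <-5, -3, 1>, then Q to get C-coordinates.
The result is [z]_C = <0, 2, 17>.

<0, 2, 17>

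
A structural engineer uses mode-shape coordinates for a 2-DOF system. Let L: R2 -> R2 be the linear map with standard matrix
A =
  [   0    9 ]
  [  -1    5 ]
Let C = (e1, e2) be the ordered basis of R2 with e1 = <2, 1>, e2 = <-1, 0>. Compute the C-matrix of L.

[[3, 1], [-3, 2]]

With P the matrix whose columns are e1, e2, [L]_C = P^(-1) A P.
Column by column: L(e1) = A e1 = <9, 3>; its C-coordinates <3, -3> give column 1.
Continuing for each basis vector yields [L]_C = [[3, 1], [-3, 2]].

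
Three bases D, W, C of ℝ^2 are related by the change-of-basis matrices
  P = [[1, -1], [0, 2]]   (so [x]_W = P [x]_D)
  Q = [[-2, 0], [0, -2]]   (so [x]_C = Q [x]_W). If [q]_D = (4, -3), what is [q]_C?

First [q]_W = P [q]_D = (7, -6).
Then [q]_C = Q [q]_W = (-14, 12).

(-14, 12)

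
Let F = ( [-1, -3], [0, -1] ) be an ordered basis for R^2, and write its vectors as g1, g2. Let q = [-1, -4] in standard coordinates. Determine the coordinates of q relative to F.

[1, 1]

[q]_F is the unique c with M c = q, where M has columns g1, g2.
System: -c_1 + 0c_2 = -1, -3c_1 - c_2 = -4; solving gives c_1 = 1, c_2 = 1.
Check: g1 + g2 = [-1, -4].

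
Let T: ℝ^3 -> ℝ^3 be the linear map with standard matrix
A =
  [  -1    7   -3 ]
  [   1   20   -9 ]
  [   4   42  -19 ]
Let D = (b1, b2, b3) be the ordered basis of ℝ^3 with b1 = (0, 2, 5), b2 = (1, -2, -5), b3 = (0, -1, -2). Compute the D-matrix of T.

[[-2, 3, -1], [-1, 0, -1], [3, 0, 2]]

The j-th column of [T]_D is [T(bj)]_D.
T(b1) = A b1 = (-1, -5, -11) = -2b1 - b2 + 3b3, so column 1 is (-2, -1, 3).
Repeating for b2, b3 and assembling the columns gives [[-2, 3, -1], [-1, 0, -1], [3, 0, 2]].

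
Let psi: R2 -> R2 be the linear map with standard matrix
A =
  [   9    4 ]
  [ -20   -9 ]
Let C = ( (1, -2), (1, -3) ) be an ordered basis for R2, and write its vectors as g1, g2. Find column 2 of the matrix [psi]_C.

Column 2 of [psi]_C is the C-coordinate vector of psi(g2).
In standard coordinates psi(g2) = A g2 = (-3, 7).
Converting to C: (-3, 7) = -2g1 - g2, so the coordinate vector is (-2, -1).

(-2, -1)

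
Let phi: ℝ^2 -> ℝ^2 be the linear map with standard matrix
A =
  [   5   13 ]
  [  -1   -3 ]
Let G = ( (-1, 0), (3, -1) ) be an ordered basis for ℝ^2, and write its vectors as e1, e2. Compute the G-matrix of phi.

Let P have columns e1, e2. Then [phi]_G = P^(-1) A P.
Here det P = 1, so P^(-1) is integer; computing A P first and then P^(-1)(A P) gives [[2, -2], [-1, 0]].

[[2, -2], [-1, 0]]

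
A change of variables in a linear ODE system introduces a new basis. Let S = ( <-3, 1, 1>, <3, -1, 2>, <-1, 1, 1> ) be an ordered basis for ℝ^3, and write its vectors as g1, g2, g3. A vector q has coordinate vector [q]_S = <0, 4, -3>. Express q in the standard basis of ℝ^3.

The coordinates say q = 0·g1 + 4g2 - 3g3; adding the scaled basis vectors gives <15, -7, 5>.

<15, -7, 5>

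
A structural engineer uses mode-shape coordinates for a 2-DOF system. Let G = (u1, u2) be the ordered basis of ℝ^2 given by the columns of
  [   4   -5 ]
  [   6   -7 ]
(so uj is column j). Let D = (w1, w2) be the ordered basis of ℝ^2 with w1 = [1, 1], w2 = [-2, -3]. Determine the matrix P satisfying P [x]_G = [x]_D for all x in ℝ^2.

[[0, -1], [-2, 2]]

Take x = uj: its G-coordinates are the j-th standard unit vector, so P e_j — column j of P — equals [uj]_D.
u1 = 0·w1 - 2w2, giving column 1 = [0, -2]; repeating for each j gives P = [[0, -1], [-2, 2]].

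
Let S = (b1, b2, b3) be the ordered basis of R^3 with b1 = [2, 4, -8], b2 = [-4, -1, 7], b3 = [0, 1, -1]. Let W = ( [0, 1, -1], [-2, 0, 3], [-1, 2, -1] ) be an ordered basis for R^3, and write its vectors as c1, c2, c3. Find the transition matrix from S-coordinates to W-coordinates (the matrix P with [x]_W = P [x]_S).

Let M have columns bj and N have columns cj. Then for every x, N [x]_W = x = M [x]_S, so P = N^(-1) M.
Since det N = -1, N^(-1) has integer entries; multiplying gives P = [[0, -1, 1], [-2, 2, 0], [2, 0, 0]].

[[0, -1, 1], [-2, 2, 0], [2, 0, 0]]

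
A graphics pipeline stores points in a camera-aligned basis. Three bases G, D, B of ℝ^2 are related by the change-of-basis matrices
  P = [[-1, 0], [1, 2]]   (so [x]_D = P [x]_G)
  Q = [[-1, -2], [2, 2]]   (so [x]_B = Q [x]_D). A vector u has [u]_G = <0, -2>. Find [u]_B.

Apply P to get D-coordinates <0, -4>, then Q to get B-coordinates.
The result is [u]_B = <8, -8>.

<8, -8>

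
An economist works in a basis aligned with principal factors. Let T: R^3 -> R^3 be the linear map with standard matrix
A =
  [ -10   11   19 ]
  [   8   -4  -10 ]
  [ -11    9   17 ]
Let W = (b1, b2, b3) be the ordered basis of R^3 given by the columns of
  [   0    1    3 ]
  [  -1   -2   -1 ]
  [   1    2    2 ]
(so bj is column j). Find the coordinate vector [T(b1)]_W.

Column 1 of [T]_W is the W-coordinate vector of T(b1).
In standard coordinates T(b1) = A b1 = [8, -6, 8].
Converting to W: [8, -6, 8] = 0·b1 + 2b2 + 2b3, so the coordinate vector is [0, 2, 2].

[0, 2, 2]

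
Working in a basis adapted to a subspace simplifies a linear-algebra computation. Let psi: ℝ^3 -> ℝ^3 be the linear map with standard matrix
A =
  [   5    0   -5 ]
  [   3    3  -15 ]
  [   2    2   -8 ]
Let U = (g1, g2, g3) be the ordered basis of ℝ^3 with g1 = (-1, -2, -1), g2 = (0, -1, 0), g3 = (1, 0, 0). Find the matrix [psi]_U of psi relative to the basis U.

[[-2, 2, -2], [-2, -1, 1], [-2, 2, 3]]

With P the matrix whose columns are g1, ..., g3, [psi]_U = P^(-1) A P.
Column by column: psi(g1) = A g1 = (0, 6, 2); its U-coordinates (-2, -2, -2) give column 1.
Continuing for each basis vector yields [psi]_U = [[-2, 2, -2], [-2, -1, 1], [-2, 2, 3]].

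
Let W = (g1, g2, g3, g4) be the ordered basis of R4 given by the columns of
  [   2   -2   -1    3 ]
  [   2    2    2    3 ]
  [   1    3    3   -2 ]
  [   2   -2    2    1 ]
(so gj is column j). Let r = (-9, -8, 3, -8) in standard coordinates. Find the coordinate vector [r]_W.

(-1, 1, -1, -2)

We seek scalars with c_1 g1 + ... + c_4 g4 = r; equivalently solve M c = r where the columns of M are g1, ..., g4.
Solving this 4x4 system gives c = (-1, 1, -1, -2).
Check: -g1 + g2 - g3 - 2g4 = (-9, -8, 3, -8).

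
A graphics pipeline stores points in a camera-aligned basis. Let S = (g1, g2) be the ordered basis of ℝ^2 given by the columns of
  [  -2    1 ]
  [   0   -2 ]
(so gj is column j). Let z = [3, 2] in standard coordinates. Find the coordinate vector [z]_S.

[-2, -1]

[z]_S is the unique c with M c = z, where M has columns g1, g2.
System: -2c_1 + c_2 = 3, 0c_1 - 2c_2 = 2; solving gives c_1 = -2, c_2 = -1.
Check: -2g1 - g2 = [3, 2].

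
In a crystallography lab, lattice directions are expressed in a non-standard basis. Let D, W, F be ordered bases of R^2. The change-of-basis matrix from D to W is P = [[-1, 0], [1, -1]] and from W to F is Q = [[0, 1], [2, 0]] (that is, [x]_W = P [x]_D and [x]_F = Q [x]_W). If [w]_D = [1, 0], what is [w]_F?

Composing the changes, [w]_F = Q P [w]_D.
Q P = [[1, -1], [-2, 0]]; applying this to [1, 0] gives [1, -2].

[1, -2]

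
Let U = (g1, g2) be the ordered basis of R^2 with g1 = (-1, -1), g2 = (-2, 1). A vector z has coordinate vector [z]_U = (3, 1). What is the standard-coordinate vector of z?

By definition z = 3g1 + g2.
Summing componentwise gives (-5, -2).

(-5, -2)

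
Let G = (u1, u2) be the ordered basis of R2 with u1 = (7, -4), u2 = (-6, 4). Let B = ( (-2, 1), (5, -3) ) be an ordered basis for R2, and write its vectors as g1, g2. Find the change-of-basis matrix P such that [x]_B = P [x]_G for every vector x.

Take x = uj: its G-coordinates are the j-th standard unit vector, so P e_j — column j of P — equals [uj]_B.
u1 = -g1 + g2, giving column 1 = (-1, 1); repeating for each j gives P = [[-1, -2], [1, -2]].

[[-1, -2], [1, -2]]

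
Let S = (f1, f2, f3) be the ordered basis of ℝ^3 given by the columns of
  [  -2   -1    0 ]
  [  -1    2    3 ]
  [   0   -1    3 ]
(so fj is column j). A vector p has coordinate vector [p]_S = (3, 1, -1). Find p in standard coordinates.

p = M [p]_S, where M has columns f1, ..., f3.
Carrying out the matrix-vector product, p = (-7, -4, -4).

(-7, -4, -4)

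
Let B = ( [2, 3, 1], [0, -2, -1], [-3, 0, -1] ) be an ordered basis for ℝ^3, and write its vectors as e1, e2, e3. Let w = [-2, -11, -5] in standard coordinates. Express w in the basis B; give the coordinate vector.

We seek scalars with c_1 e1 + ... + c_3 e3 = w; equivalently solve M c = w where the columns of M are e1, ..., e3.
Row-reducing the augmented matrix [M | w] gives c = (-1, 4, 0).
Check: -e1 + 4e2 + 0·e3 = [-2, -11, -5].

[-1, 4, 0]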